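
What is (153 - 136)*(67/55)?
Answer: 1139/55 ≈ 20.709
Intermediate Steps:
(153 - 136)*(67/55) = 17*(67*(1/55)) = 17*(67/55) = 1139/55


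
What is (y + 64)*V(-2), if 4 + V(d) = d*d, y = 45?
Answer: 0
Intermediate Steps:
V(d) = -4 + d² (V(d) = -4 + d*d = -4 + d²)
(y + 64)*V(-2) = (45 + 64)*(-4 + (-2)²) = 109*(-4 + 4) = 109*0 = 0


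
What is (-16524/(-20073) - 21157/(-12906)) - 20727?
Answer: -1789647663707/86354046 ≈ -20725.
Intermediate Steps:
(-16524/(-20073) - 21157/(-12906)) - 20727 = (-16524*(-1/20073) - 21157*(-1/12906)) - 20727 = (5508/6691 + 21157/12906) - 20727 = 212647735/86354046 - 20727 = -1789647663707/86354046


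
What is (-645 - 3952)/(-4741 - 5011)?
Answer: 4597/9752 ≈ 0.47139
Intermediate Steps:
(-645 - 3952)/(-4741 - 5011) = -4597/(-9752) = -4597*(-1/9752) = 4597/9752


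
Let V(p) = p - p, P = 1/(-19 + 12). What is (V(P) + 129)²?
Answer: 16641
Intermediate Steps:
P = -⅐ (P = 1/(-7) = -⅐ ≈ -0.14286)
V(p) = 0
(V(P) + 129)² = (0 + 129)² = 129² = 16641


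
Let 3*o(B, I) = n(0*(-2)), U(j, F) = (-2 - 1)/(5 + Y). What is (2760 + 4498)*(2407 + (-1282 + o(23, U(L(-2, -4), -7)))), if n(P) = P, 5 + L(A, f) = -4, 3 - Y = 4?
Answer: 8165250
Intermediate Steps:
Y = -1 (Y = 3 - 1*4 = 3 - 4 = -1)
L(A, f) = -9 (L(A, f) = -5 - 4 = -9)
U(j, F) = -¾ (U(j, F) = (-2 - 1)/(5 - 1) = -3/4 = -3*¼ = -¾)
o(B, I) = 0 (o(B, I) = (0*(-2))/3 = (⅓)*0 = 0)
(2760 + 4498)*(2407 + (-1282 + o(23, U(L(-2, -4), -7)))) = (2760 + 4498)*(2407 + (-1282 + 0)) = 7258*(2407 - 1282) = 7258*1125 = 8165250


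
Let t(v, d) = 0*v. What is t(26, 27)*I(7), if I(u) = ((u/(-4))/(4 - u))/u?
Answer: 0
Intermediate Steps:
t(v, d) = 0
I(u) = -1/(4*(4 - u)) (I(u) = ((u*(-¼))/(4 - u))/u = ((-u/4)/(4 - u))/u = (-u/(4*(4 - u)))/u = -1/(4*(4 - u)))
t(26, 27)*I(7) = 0*(1/(4*(-4 + 7))) = 0*((¼)/3) = 0*((¼)*(⅓)) = 0*(1/12) = 0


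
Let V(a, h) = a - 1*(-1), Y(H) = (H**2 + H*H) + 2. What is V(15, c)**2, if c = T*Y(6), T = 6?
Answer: 256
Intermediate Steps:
Y(H) = 2 + 2*H**2 (Y(H) = (H**2 + H**2) + 2 = 2*H**2 + 2 = 2 + 2*H**2)
c = 444 (c = 6*(2 + 2*6**2) = 6*(2 + 2*36) = 6*(2 + 72) = 6*74 = 444)
V(a, h) = 1 + a (V(a, h) = a + 1 = 1 + a)
V(15, c)**2 = (1 + 15)**2 = 16**2 = 256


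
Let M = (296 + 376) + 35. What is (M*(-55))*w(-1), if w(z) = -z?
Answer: -38885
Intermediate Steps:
M = 707 (M = 672 + 35 = 707)
(M*(-55))*w(-1) = (707*(-55))*(-1*(-1)) = -38885*1 = -38885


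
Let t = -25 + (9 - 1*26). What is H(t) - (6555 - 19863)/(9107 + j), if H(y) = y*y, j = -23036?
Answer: 8185816/4643 ≈ 1763.0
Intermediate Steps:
t = -42 (t = -25 + (9 - 26) = -25 - 17 = -42)
H(y) = y²
H(t) - (6555 - 19863)/(9107 + j) = (-42)² - (6555 - 19863)/(9107 - 23036) = 1764 - (-13308)/(-13929) = 1764 - (-13308)*(-1)/13929 = 1764 - 1*4436/4643 = 1764 - 4436/4643 = 8185816/4643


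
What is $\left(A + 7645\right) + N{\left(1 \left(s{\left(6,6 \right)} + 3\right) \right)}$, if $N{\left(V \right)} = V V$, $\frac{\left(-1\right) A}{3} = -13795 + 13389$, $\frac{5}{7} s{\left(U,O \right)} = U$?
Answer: $\frac{224824}{25} \approx 8993.0$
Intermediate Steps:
$s{\left(U,O \right)} = \frac{7 U}{5}$
$A = 1218$ ($A = - 3 \left(-13795 + 13389\right) = \left(-3\right) \left(-406\right) = 1218$)
$N{\left(V \right)} = V^{2}$
$\left(A + 7645\right) + N{\left(1 \left(s{\left(6,6 \right)} + 3\right) \right)} = \left(1218 + 7645\right) + \left(1 \left(\frac{7}{5} \cdot 6 + 3\right)\right)^{2} = 8863 + \left(1 \left(\frac{42}{5} + 3\right)\right)^{2} = 8863 + \left(1 \cdot \frac{57}{5}\right)^{2} = 8863 + \left(\frac{57}{5}\right)^{2} = 8863 + \frac{3249}{25} = \frac{224824}{25}$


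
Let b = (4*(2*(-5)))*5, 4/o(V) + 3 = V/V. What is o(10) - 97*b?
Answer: 19398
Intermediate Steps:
o(V) = -2 (o(V) = 4/(-3 + V/V) = 4/(-3 + 1) = 4/(-2) = 4*(-1/2) = -2)
b = -200 (b = (4*(-10))*5 = -40*5 = -200)
o(10) - 97*b = -2 - 97*(-200) = -2 + 19400 = 19398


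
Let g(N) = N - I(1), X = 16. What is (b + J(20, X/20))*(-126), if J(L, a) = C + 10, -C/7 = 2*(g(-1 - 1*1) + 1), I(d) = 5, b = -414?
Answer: 40320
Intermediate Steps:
g(N) = -5 + N (g(N) = N - 1*5 = N - 5 = -5 + N)
C = 84 (C = -14*((-5 + (-1 - 1*1)) + 1) = -14*((-5 + (-1 - 1)) + 1) = -14*((-5 - 2) + 1) = -14*(-7 + 1) = -14*(-6) = -7*(-12) = 84)
J(L, a) = 94 (J(L, a) = 84 + 10 = 94)
(b + J(20, X/20))*(-126) = (-414 + 94)*(-126) = -320*(-126) = 40320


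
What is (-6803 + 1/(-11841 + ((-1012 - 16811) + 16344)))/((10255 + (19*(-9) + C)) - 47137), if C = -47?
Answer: 90615961/494172000 ≈ 0.18337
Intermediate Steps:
(-6803 + 1/(-11841 + ((-1012 - 16811) + 16344)))/((10255 + (19*(-9) + C)) - 47137) = (-6803 + 1/(-11841 + ((-1012 - 16811) + 16344)))/((10255 + (19*(-9) - 47)) - 47137) = (-6803 + 1/(-11841 + (-17823 + 16344)))/((10255 + (-171 - 47)) - 47137) = (-6803 + 1/(-11841 - 1479))/((10255 - 218) - 47137) = (-6803 + 1/(-13320))/(10037 - 47137) = (-6803 - 1/13320)/(-37100) = -90615961/13320*(-1/37100) = 90615961/494172000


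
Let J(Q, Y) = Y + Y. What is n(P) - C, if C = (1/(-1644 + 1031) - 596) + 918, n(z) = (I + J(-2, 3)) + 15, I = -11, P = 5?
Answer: -191255/613 ≈ -312.00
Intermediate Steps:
J(Q, Y) = 2*Y
n(z) = 10 (n(z) = (-11 + 2*3) + 15 = (-11 + 6) + 15 = -5 + 15 = 10)
C = 197385/613 (C = (1/(-613) - 596) + 918 = (-1/613 - 596) + 918 = -365349/613 + 918 = 197385/613 ≈ 322.00)
n(P) - C = 10 - 1*197385/613 = 10 - 197385/613 = -191255/613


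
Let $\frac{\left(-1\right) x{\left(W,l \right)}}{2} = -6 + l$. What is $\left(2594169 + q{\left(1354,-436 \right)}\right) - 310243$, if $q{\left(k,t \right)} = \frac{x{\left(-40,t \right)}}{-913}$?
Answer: $\frac{2085223554}{913} \approx 2.2839 \cdot 10^{6}$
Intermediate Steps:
$x{\left(W,l \right)} = 12 - 2 l$ ($x{\left(W,l \right)} = - 2 \left(-6 + l\right) = 12 - 2 l$)
$q{\left(k,t \right)} = - \frac{12}{913} + \frac{2 t}{913}$ ($q{\left(k,t \right)} = \frac{12 - 2 t}{-913} = \left(12 - 2 t\right) \left(- \frac{1}{913}\right) = - \frac{12}{913} + \frac{2 t}{913}$)
$\left(2594169 + q{\left(1354,-436 \right)}\right) - 310243 = \left(2594169 + \left(- \frac{12}{913} + \frac{2}{913} \left(-436\right)\right)\right) - 310243 = \left(2594169 - \frac{884}{913}\right) - 310243 = \frac{2368475413}{913} - 310243 = \frac{2085223554}{913}$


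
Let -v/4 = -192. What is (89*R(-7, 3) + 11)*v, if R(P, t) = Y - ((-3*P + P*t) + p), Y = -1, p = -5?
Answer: 281856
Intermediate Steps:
v = 768 (v = -4*(-192) = 768)
R(P, t) = 4 + 3*P - P*t (R(P, t) = -1 - ((-3*P + P*t) - 5) = -1 - (-5 - 3*P + P*t) = -1 + (5 + 3*P - P*t) = 4 + 3*P - P*t)
(89*R(-7, 3) + 11)*v = (89*(4 + 3*(-7) - 1*(-7)*3) + 11)*768 = (89*(4 - 21 + 21) + 11)*768 = (89*4 + 11)*768 = (356 + 11)*768 = 367*768 = 281856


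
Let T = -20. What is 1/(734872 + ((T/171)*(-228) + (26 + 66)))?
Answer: 3/2204972 ≈ 1.3606e-6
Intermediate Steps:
1/(734872 + ((T/171)*(-228) + (26 + 66))) = 1/(734872 + (-20/171*(-228) + (26 + 66))) = 1/(734872 + (-20*1/171*(-228) + 92)) = 1/(734872 + (-20/171*(-228) + 92)) = 1/(734872 + (80/3 + 92)) = 1/(734872 + 356/3) = 1/(2204972/3) = 3/2204972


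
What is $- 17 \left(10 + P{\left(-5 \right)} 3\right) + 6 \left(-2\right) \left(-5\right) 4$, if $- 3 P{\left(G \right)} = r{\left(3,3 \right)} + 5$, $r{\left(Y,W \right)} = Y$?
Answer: $206$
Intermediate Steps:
$P{\left(G \right)} = - \frac{8}{3}$ ($P{\left(G \right)} = - \frac{3 + 5}{3} = \left(- \frac{1}{3}\right) 8 = - \frac{8}{3}$)
$- 17 \left(10 + P{\left(-5 \right)} 3\right) + 6 \left(-2\right) \left(-5\right) 4 = - 17 \left(10 - 8\right) + 6 \left(-2\right) \left(-5\right) 4 = - 17 \left(10 - 8\right) + \left(-12\right) \left(-5\right) 4 = \left(-17\right) 2 + 60 \cdot 4 = -34 + 240 = 206$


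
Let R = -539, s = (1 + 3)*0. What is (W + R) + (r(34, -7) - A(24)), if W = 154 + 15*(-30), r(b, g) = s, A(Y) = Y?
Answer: -859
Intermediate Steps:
s = 0 (s = 4*0 = 0)
r(b, g) = 0
W = -296 (W = 154 - 450 = -296)
(W + R) + (r(34, -7) - A(24)) = (-296 - 539) + (0 - 1*24) = -835 + (0 - 24) = -835 - 24 = -859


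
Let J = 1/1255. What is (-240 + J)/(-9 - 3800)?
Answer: 301199/4780295 ≈ 0.063008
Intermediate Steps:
J = 1/1255 ≈ 0.00079681
(-240 + J)/(-9 - 3800) = (-240 + 1/1255)/(-9 - 3800) = -301199/1255/(-3809) = -301199/1255*(-1/3809) = 301199/4780295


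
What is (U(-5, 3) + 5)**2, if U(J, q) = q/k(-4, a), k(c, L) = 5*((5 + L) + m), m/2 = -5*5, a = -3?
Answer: 159201/6400 ≈ 24.875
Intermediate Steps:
m = -50 (m = 2*(-5*5) = 2*(-25) = -50)
k(c, L) = -225 + 5*L (k(c, L) = 5*((5 + L) - 50) = 5*(-45 + L) = -225 + 5*L)
U(J, q) = -q/240 (U(J, q) = q/(-225 + 5*(-3)) = q/(-225 - 15) = q/(-240) = q*(-1/240) = -q/240)
(U(-5, 3) + 5)**2 = (-1/240*3 + 5)**2 = (-1/80 + 5)**2 = (399/80)**2 = 159201/6400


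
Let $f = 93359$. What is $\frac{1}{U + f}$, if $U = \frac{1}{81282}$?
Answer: $\frac{81282}{7588406239} \approx 1.0711 \cdot 10^{-5}$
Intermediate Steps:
$U = \frac{1}{81282} \approx 1.2303 \cdot 10^{-5}$
$\frac{1}{U + f} = \frac{1}{\frac{1}{81282} + 93359} = \frac{1}{\frac{7588406239}{81282}} = \frac{81282}{7588406239}$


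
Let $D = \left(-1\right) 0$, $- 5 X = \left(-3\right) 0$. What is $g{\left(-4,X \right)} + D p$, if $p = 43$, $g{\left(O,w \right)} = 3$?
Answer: $3$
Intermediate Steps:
$X = 0$ ($X = - \frac{\left(-3\right) 0}{5} = \left(- \frac{1}{5}\right) 0 = 0$)
$D = 0$
$g{\left(-4,X \right)} + D p = 3 + 0 \cdot 43 = 3 + 0 = 3$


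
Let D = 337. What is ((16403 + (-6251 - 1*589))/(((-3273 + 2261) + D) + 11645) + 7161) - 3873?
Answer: 36078923/10970 ≈ 3288.9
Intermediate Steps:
((16403 + (-6251 - 1*589))/(((-3273 + 2261) + D) + 11645) + 7161) - 3873 = ((16403 + (-6251 - 1*589))/(((-3273 + 2261) + 337) + 11645) + 7161) - 3873 = ((16403 + (-6251 - 589))/((-1012 + 337) + 11645) + 7161) - 3873 = ((16403 - 6840)/(-675 + 11645) + 7161) - 3873 = (9563/10970 + 7161) - 3873 = 78565733/10970 - 3873 = 36078923/10970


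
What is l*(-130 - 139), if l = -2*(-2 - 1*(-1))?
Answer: -538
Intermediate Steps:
l = 2 (l = -2*(-2 + 1) = -2*(-1) = 2)
l*(-130 - 139) = 2*(-130 - 139) = 2*(-269) = -538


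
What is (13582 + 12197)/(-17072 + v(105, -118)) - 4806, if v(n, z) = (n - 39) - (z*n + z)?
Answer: -1664859/346 ≈ -4811.7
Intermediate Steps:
v(n, z) = -39 + n - z - n*z (v(n, z) = (-39 + n) - (n*z + z) = (-39 + n) - (z + n*z) = (-39 + n) + (-z - n*z) = -39 + n - z - n*z)
(13582 + 12197)/(-17072 + v(105, -118)) - 4806 = (13582 + 12197)/(-17072 + (-39 + 105 - 1*(-118) - 1*105*(-118))) - 4806 = 25779/(-17072 + (-39 + 105 + 118 + 12390)) - 4806 = 25779/(-17072 + 12574) - 4806 = 25779/(-4498) - 4806 = 25779*(-1/4498) - 4806 = -1983/346 - 4806 = -1664859/346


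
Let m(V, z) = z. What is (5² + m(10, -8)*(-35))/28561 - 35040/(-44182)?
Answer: 507126475/630941051 ≈ 0.80376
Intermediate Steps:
(5² + m(10, -8)*(-35))/28561 - 35040/(-44182) = (5² - 8*(-35))/28561 - 35040/(-44182) = (25 + 280)*(1/28561) - 35040*(-1/44182) = 305*(1/28561) + 17520/22091 = 305/28561 + 17520/22091 = 507126475/630941051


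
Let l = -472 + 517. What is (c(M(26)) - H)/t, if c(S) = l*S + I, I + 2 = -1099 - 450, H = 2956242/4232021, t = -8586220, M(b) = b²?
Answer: -122171258007/36337063350620 ≈ -0.0033622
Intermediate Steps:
H = 2956242/4232021 (H = 2956242*(1/4232021) = 2956242/4232021 ≈ 0.69854)
I = -1551 (I = -2 + (-1099 - 450) = -2 - 1549 = -1551)
l = 45
c(S) = -1551 + 45*S (c(S) = 45*S - 1551 = -1551 + 45*S)
(c(M(26)) - H)/t = ((-1551 + 45*26²) - 1*2956242/4232021)/(-8586220) = ((-1551 + 45*676) - 2956242/4232021)*(-1/8586220) = ((-1551 + 30420) - 2956242/4232021)*(-1/8586220) = (28869 - 2956242/4232021)*(-1/8586220) = (122171258007/4232021)*(-1/8586220) = -122171258007/36337063350620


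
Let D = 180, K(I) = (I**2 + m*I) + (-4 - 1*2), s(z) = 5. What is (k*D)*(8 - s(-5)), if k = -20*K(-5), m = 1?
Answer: -151200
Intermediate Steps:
K(I) = -6 + I + I**2 (K(I) = (I**2 + 1*I) + (-4 - 1*2) = (I**2 + I) + (-4 - 2) = (I + I**2) - 6 = -6 + I + I**2)
k = -280 (k = -20*(-6 - 5 + (-5)**2) = -20*(-6 - 5 + 25) = -20*14 = -280)
(k*D)*(8 - s(-5)) = (-280*180)*(8 - 1*5) = -50400*(8 - 5) = -50400*3 = -151200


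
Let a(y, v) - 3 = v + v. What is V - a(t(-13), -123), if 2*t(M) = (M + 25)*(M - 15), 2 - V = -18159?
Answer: 18404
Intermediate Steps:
V = 18161 (V = 2 - 1*(-18159) = 2 + 18159 = 18161)
t(M) = (-15 + M)*(25 + M)/2 (t(M) = ((M + 25)*(M - 15))/2 = ((25 + M)*(-15 + M))/2 = ((-15 + M)*(25 + M))/2 = (-15 + M)*(25 + M)/2)
a(y, v) = 3 + 2*v (a(y, v) = 3 + (v + v) = 3 + 2*v)
V - a(t(-13), -123) = 18161 - (3 + 2*(-123)) = 18161 - (3 - 246) = 18161 - 1*(-243) = 18161 + 243 = 18404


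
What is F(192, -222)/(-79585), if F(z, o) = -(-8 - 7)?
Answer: -3/15917 ≈ -0.00018848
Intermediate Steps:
F(z, o) = 15 (F(z, o) = -1*(-15) = 15)
F(192, -222)/(-79585) = 15/(-79585) = 15*(-1/79585) = -3/15917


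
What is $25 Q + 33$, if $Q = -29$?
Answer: $-692$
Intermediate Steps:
$25 Q + 33 = 25 \left(-29\right) + 33 = -725 + 33 = -692$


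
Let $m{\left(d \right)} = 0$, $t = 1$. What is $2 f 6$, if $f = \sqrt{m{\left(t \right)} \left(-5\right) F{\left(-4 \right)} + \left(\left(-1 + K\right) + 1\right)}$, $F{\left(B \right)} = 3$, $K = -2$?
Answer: $12 i \sqrt{2} \approx 16.971 i$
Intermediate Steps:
$f = i \sqrt{2}$ ($f = \sqrt{0 \left(-5\right) 3 + \left(\left(-1 - 2\right) + 1\right)} = \sqrt{0 \cdot 3 + \left(-3 + 1\right)} = \sqrt{0 - 2} = \sqrt{-2} = i \sqrt{2} \approx 1.4142 i$)
$2 f 6 = 2 i \sqrt{2} \cdot 6 = 12 i \sqrt{2}$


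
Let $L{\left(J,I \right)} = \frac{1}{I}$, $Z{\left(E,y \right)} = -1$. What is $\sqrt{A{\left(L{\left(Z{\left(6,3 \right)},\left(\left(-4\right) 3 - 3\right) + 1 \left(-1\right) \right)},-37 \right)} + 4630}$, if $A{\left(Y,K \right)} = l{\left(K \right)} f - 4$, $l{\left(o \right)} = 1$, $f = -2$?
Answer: $68$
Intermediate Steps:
$A{\left(Y,K \right)} = -6$ ($A{\left(Y,K \right)} = 1 \left(-2\right) - 4 = -2 - 4 = -6$)
$\sqrt{A{\left(L{\left(Z{\left(6,3 \right)},\left(\left(-4\right) 3 - 3\right) + 1 \left(-1\right) \right)},-37 \right)} + 4630} = \sqrt{-6 + 4630} = \sqrt{4624} = 68$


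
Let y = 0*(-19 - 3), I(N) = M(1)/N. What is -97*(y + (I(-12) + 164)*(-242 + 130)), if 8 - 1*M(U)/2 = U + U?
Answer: 1770832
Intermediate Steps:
M(U) = 16 - 4*U (M(U) = 16 - 2*(U + U) = 16 - 4*U)
I(N) = 12/N (I(N) = (16 - 4*1)/N = (16 - 4)/N = 12/N)
y = 0 (y = 0*(-22) = 0)
-97*(y + (I(-12) + 164)*(-242 + 130)) = -97*(0 + (12/(-12) + 164)*(-242 + 130)) = -97*(0 + (12*(-1/12) + 164)*(-112)) = -97*(0 + (-1 + 164)*(-112)) = -97*(0 + 163*(-112)) = -97*(0 - 18256) = -97*(-18256) = 1770832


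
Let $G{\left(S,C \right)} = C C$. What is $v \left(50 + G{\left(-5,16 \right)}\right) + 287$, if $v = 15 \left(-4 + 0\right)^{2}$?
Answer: $73727$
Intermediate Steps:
$G{\left(S,C \right)} = C^{2}$
$v = 240$ ($v = 15 \left(-4\right)^{2} = 15 \cdot 16 = 240$)
$v \left(50 + G{\left(-5,16 \right)}\right) + 287 = 240 \left(50 + 16^{2}\right) + 287 = 240 \left(50 + 256\right) + 287 = 240 \cdot 306 + 287 = 73440 + 287 = 73727$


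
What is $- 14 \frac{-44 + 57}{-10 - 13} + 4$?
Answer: $\frac{274}{23} \approx 11.913$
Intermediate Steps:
$- 14 \frac{-44 + 57}{-10 - 13} + 4 = - 14 \frac{13}{-23} + 4 = - 14 \cdot 13 \left(- \frac{1}{23}\right) + 4 = \left(-14\right) \left(- \frac{13}{23}\right) + 4 = \frac{182}{23} + 4 = \frac{274}{23}$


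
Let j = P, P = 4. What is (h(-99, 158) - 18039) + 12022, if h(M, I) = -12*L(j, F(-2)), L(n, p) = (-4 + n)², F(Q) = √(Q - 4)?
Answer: -6017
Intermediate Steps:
j = 4
F(Q) = √(-4 + Q)
h(M, I) = 0 (h(M, I) = -12*(-4 + 4)² = -12*0² = -12*0 = 0)
(h(-99, 158) - 18039) + 12022 = (0 - 18039) + 12022 = -18039 + 12022 = -6017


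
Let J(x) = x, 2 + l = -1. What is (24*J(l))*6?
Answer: -432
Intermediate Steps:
l = -3 (l = -2 - 1 = -3)
(24*J(l))*6 = (24*(-3))*6 = -72*6 = -432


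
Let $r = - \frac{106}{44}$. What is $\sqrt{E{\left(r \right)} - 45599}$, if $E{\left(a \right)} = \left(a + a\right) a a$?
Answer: $\frac{i \sqrt{2672097483}}{242} \approx 213.6 i$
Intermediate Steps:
$r = - \frac{53}{22}$ ($r = \left(-106\right) \frac{1}{44} = - \frac{53}{22} \approx -2.4091$)
$E{\left(a \right)} = 2 a^{3}$ ($E{\left(a \right)} = 2 a a^{2} = 2 a^{3}$)
$\sqrt{E{\left(r \right)} - 45599} = \sqrt{2 \left(- \frac{53}{22}\right)^{3} - 45599} = \sqrt{2 \left(- \frac{148877}{10648}\right) - 45599} = \sqrt{- \frac{148877}{5324} - 45599} = \sqrt{- \frac{242917953}{5324}} = \frac{i \sqrt{2672097483}}{242}$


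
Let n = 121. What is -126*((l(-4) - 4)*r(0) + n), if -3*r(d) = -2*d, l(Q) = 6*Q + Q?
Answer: -15246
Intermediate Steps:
l(Q) = 7*Q
r(d) = 2*d/3 (r(d) = -(-2)*d/3 = 2*d/3)
-126*((l(-4) - 4)*r(0) + n) = -126*((7*(-4) - 4)*((⅔)*0) + 121) = -126*((-28 - 4)*0 + 121) = -126*(-32*0 + 121) = -126*(0 + 121) = -126*121 = -15246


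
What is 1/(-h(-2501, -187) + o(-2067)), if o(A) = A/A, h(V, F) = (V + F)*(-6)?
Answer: -1/16127 ≈ -6.2008e-5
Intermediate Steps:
h(V, F) = -6*F - 6*V (h(V, F) = (F + V)*(-6) = -6*F - 6*V)
o(A) = 1
1/(-h(-2501, -187) + o(-2067)) = 1/(-(-6*(-187) - 6*(-2501)) + 1) = 1/(-(1122 + 15006) + 1) = 1/(-1*16128 + 1) = 1/(-16128 + 1) = 1/(-16127) = -1/16127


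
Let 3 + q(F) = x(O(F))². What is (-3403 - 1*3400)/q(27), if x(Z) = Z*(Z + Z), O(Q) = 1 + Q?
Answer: -6803/2458621 ≈ -0.0027670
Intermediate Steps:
x(Z) = 2*Z² (x(Z) = Z*(2*Z) = 2*Z²)
q(F) = -3 + 4*(1 + F)⁴ (q(F) = -3 + (2*(1 + F)²)² = -3 + 4*(1 + F)⁴)
(-3403 - 1*3400)/q(27) = (-3403 - 1*3400)/(-3 + 4*(1 + 27)⁴) = (-3403 - 3400)/(-3 + 4*28⁴) = -6803/(-3 + 4*614656) = -6803/(-3 + 2458624) = -6803/2458621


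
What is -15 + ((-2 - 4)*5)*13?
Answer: -405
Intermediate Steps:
-15 + ((-2 - 4)*5)*13 = -15 - 6*5*13 = -15 - 30*13 = -15 - 390 = -405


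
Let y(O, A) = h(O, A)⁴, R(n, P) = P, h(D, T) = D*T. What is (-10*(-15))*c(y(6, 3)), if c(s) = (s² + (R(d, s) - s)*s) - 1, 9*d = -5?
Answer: 1652994086250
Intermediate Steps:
d = -5/9 (d = (⅑)*(-5) = -5/9 ≈ -0.55556)
y(O, A) = A⁴*O⁴ (y(O, A) = (O*A)⁴ = (A*O)⁴ = A⁴*O⁴)
c(s) = -1 + s² (c(s) = (s² + (s - s)*s) - 1 = (s² + 0*s) - 1 = (s² + 0) - 1 = s² - 1 = -1 + s²)
(-10*(-15))*c(y(6, 3)) = (-10*(-15))*(-1 + (3⁴*6⁴)²) = 150*(-1 + (81*1296)²) = 150*(-1 + 104976²) = 150*(-1 + 11019960576) = 150*11019960575 = 1652994086250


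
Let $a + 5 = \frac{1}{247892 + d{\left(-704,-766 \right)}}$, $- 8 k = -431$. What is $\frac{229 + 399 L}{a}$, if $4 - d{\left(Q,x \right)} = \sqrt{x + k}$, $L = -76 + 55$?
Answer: $\frac{20033475211349550}{12290465673953} + \frac{48900 i \sqrt{1266}}{12290465673953} \approx 1630.0 + 1.4157 \cdot 10^{-7} i$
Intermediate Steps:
$k = \frac{431}{8}$ ($k = \left(- \frac{1}{8}\right) \left(-431\right) = \frac{431}{8} \approx 53.875$)
$L = -21$
$d{\left(Q,x \right)} = 4 - \sqrt{\frac{431}{8} + x}$ ($d{\left(Q,x \right)} = 4 - \sqrt{x + \frac{431}{8}} = 4 - \sqrt{\frac{431}{8} + x}$)
$a = -5 + \frac{1}{247896 - \frac{3 i \sqrt{1266}}{4}}$ ($a = -5 + \frac{1}{247892 + \left(4 - \frac{\sqrt{862 + 16 \left(-766\right)}}{4}\right)} = -5 + \frac{1}{247892 + \left(4 - \frac{\sqrt{862 - 12256}}{4}\right)} = -5 + \frac{1}{247892 + \left(4 - \frac{\sqrt{-11394}}{4}\right)} = -5 + \frac{1}{247892 + \left(4 - \frac{3 i \sqrt{1266}}{4}\right)} = -5 + \frac{1}{247896 - \frac{3 i \sqrt{1266}}{4}} \approx -5.0 + 4.3425 \cdot 10^{-10} i$)
$\frac{229 + 399 L}{a} = \frac{229 + 399 \left(-21\right)}{- \frac{273121679773}{54624380025} + \frac{2 i \sqrt{1266}}{163873140075}} = \frac{229 - 8379}{- \frac{273121679773}{54624380025} + \frac{2 i \sqrt{1266}}{163873140075}} = - \frac{8150}{- \frac{273121679773}{54624380025} + \frac{2 i \sqrt{1266}}{163873140075}}$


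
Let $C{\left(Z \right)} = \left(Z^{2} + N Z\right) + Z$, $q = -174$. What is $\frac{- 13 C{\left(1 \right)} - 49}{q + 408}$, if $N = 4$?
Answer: $- \frac{127}{234} \approx -0.54274$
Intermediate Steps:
$C{\left(Z \right)} = Z^{2} + 5 Z$ ($C{\left(Z \right)} = \left(Z^{2} + 4 Z\right) + Z = Z^{2} + 5 Z$)
$\frac{- 13 C{\left(1 \right)} - 49}{q + 408} = \frac{- 13 \cdot 1 \left(5 + 1\right) - 49}{-174 + 408} = \frac{- 13 \cdot 1 \cdot 6 - 49}{234} = \left(\left(-13\right) 6 - 49\right) \frac{1}{234} = \left(-78 - 49\right) \frac{1}{234} = \left(-127\right) \frac{1}{234} = - \frac{127}{234}$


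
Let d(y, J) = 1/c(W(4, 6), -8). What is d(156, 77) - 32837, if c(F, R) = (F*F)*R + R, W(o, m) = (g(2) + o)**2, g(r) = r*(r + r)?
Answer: -5447526953/165896 ≈ -32837.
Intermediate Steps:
g(r) = 2*r**2 (g(r) = r*(2*r) = 2*r**2)
W(o, m) = (8 + o)**2 (W(o, m) = (2*2**2 + o)**2 = (2*4 + o)**2 = (8 + o)**2)
c(F, R) = R + R*F**2 (c(F, R) = F**2*R + R = R*F**2 + R = R + R*F**2)
d(y, J) = -1/165896 (d(y, J) = 1/(-8*(1 + ((8 + 4)**2)**2)) = 1/(-8*(1 + (12**2)**2)) = 1/(-8*(1 + 144**2)) = 1/(-8*(1 + 20736)) = 1/(-8*20737) = 1/(-165896) = -1/165896)
d(156, 77) - 32837 = -1/165896 - 32837 = -5447526953/165896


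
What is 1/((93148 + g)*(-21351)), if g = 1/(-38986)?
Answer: -38986/77535471709377 ≈ -5.0281e-10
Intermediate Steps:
g = -1/38986 ≈ -2.5650e-5
1/((93148 + g)*(-21351)) = 1/((93148 - 1/38986)*(-21351)) = -1/21351/(3631467927/38986) = (38986/3631467927)*(-1/21351) = -38986/77535471709377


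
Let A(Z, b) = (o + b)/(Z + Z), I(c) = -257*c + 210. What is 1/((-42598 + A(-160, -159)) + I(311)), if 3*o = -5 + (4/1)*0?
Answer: -480/58710959 ≈ -8.1756e-6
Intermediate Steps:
o = -5/3 (o = (-5 + (4/1)*0)/3 = (-5 + (4*1)*0)/3 = (-5 + 4*0)/3 = (-5 + 0)/3 = (1/3)*(-5) = -5/3 ≈ -1.6667)
I(c) = 210 - 257*c
A(Z, b) = (-5/3 + b)/(2*Z) (A(Z, b) = (-5/3 + b)/(Z + Z) = (-5/3 + b)/((2*Z)) = (-5/3 + b)*(1/(2*Z)) = (-5/3 + b)/(2*Z))
1/((-42598 + A(-160, -159)) + I(311)) = 1/((-42598 + (1/6)*(-5 + 3*(-159))/(-160)) + (210 - 257*311)) = 1/((-42598 + (1/6)*(-1/160)*(-5 - 477)) + (210 - 79927)) = 1/((-42598 + (1/6)*(-1/160)*(-482)) - 79717) = 1/((-42598 + 241/480) - 79717) = 1/(-20446799/480 - 79717) = 1/(-58710959/480) = -480/58710959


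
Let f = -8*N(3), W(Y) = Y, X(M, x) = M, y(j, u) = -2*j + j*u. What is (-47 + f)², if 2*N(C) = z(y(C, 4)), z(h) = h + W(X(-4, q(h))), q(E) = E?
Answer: 3025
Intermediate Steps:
z(h) = -4 + h (z(h) = h - 4 = -4 + h)
N(C) = -2 + C (N(C) = (-4 + C*(-2 + 4))/2 = (-4 + C*2)/2 = (-4 + 2*C)/2 = -2 + C)
f = -8 (f = -8*(-2 + 3) = -8*1 = -8)
(-47 + f)² = (-47 - 8)² = (-55)² = 3025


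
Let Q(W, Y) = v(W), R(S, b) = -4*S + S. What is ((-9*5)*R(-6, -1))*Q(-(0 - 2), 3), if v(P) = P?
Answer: -1620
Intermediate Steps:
R(S, b) = -3*S
Q(W, Y) = W
((-9*5)*R(-6, -1))*Q(-(0 - 2), 3) = ((-9*5)*(-3*(-6)))*(-(0 - 2)) = (-45*18)*(-1*(-2)) = -810*2 = -1620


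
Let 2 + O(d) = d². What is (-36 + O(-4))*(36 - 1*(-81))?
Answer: -2574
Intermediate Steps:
O(d) = -2 + d²
(-36 + O(-4))*(36 - 1*(-81)) = (-36 + (-2 + (-4)²))*(36 - 1*(-81)) = (-36 + (-2 + 16))*(36 + 81) = (-36 + 14)*117 = -22*117 = -2574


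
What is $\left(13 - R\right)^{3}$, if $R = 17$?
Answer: $-64$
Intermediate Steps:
$\left(13 - R\right)^{3} = \left(13 - 17\right)^{3} = \left(-4\right)^{3} = -64$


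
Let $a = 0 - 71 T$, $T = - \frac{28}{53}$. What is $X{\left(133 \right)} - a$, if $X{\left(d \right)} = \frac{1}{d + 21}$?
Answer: $- \frac{306099}{8162} \approx -37.503$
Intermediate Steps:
$T = - \frac{28}{53}$ ($T = \left(-28\right) \frac{1}{53} = - \frac{28}{53} \approx -0.5283$)
$X{\left(d \right)} = \frac{1}{21 + d}$
$a = \frac{1988}{53}$ ($a = 0 - - \frac{1988}{53} = 0 + \frac{1988}{53} = \frac{1988}{53} \approx 37.509$)
$X{\left(133 \right)} - a = \frac{1}{21 + 133} - \frac{1988}{53} = \frac{1}{154} - \frac{1988}{53} = - \frac{306099}{8162}$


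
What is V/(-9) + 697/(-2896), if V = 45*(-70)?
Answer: 1012903/2896 ≈ 349.76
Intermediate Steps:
V = -3150
V/(-9) + 697/(-2896) = -3150/(-9) + 697/(-2896) = -3150*(-1/9) + 697*(-1/2896) = 350 - 697/2896 = 1012903/2896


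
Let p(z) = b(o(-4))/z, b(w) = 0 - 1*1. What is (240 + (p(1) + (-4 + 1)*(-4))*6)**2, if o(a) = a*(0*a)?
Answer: 93636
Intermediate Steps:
o(a) = 0 (o(a) = a*0 = 0)
b(w) = -1 (b(w) = 0 - 1 = -1)
p(z) = -1/z
(240 + (p(1) + (-4 + 1)*(-4))*6)**2 = (240 + (-1/1 + (-4 + 1)*(-4))*6)**2 = (240 + (-1*1 - 3*(-4))*6)**2 = (240 + (-1 + 12)*6)**2 = (240 + 11*6)**2 = (240 + 66)**2 = 306**2 = 93636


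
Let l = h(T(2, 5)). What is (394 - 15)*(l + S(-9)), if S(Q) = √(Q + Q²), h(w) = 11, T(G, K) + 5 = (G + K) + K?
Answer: 4169 + 2274*√2 ≈ 7384.9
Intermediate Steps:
T(G, K) = -5 + G + 2*K (T(G, K) = -5 + ((G + K) + K) = -5 + (G + 2*K) = -5 + G + 2*K)
l = 11
(394 - 15)*(l + S(-9)) = (394 - 15)*(11 + √(-9*(1 - 9))) = 379*(11 + √(-9*(-8))) = 379*(11 + √72) = 379*(11 + 6*√2) = 4169 + 2274*√2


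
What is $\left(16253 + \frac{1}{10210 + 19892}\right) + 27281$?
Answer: $\frac{1310460469}{30102} \approx 43534.0$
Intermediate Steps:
$\left(16253 + \frac{1}{10210 + 19892}\right) + 27281 = \left(16253 + \frac{1}{30102}\right) + 27281 = \frac{489247807}{30102} + 27281 = \frac{1310460469}{30102}$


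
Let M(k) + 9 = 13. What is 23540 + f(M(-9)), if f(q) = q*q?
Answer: 23556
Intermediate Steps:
M(k) = 4 (M(k) = -9 + 13 = 4)
f(q) = q²
23540 + f(M(-9)) = 23540 + 4² = 23540 + 16 = 23556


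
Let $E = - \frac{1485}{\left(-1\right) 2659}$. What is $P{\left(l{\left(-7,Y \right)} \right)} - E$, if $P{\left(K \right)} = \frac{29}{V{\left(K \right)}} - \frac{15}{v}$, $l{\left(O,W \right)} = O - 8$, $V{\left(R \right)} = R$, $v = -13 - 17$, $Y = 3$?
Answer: $- \frac{158887}{79770} \approx -1.9918$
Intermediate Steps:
$v = -30$ ($v = -13 - 17 = -30$)
$l{\left(O,W \right)} = -8 + O$
$P{\left(K \right)} = \frac{1}{2} + \frac{29}{K}$ ($P{\left(K \right)} = \frac{29}{K} - \frac{15}{-30} = \frac{29}{K} - - \frac{1}{2} = \frac{29}{K} + \frac{1}{2} = \frac{1}{2} + \frac{29}{K}$)
$E = \frac{1485}{2659}$ ($E = - \frac{1485}{-2659} = \left(-1485\right) \left(- \frac{1}{2659}\right) = \frac{1485}{2659} \approx 0.55848$)
$P{\left(l{\left(-7,Y \right)} \right)} - E = \frac{58 - 15}{2 \left(-8 - 7\right)} - \frac{1485}{2659} = \frac{58 - 15}{2 \left(-15\right)} - \frac{1485}{2659} = \frac{1}{2} \left(- \frac{1}{15}\right) 43 - \frac{1485}{2659} = - \frac{43}{30} - \frac{1485}{2659} = - \frac{158887}{79770}$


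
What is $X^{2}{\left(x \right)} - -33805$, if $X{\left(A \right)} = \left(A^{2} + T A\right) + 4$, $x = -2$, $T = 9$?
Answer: $33905$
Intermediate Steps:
$X{\left(A \right)} = 4 + A^{2} + 9 A$ ($X{\left(A \right)} = \left(A^{2} + 9 A\right) + 4 = 4 + A^{2} + 9 A$)
$X^{2}{\left(x \right)} - -33805 = \left(4 + \left(-2\right)^{2} + 9 \left(-2\right)\right)^{2} - -33805 = \left(4 + 4 - 18\right)^{2} + 33805 = \left(-10\right)^{2} + 33805 = 100 + 33805 = 33905$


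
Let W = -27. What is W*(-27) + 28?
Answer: 757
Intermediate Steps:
W*(-27) + 28 = -27*(-27) + 28 = 729 + 28 = 757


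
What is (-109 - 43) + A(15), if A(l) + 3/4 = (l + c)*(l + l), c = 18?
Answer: 3349/4 ≈ 837.25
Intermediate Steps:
A(l) = -¾ + 2*l*(18 + l) (A(l) = -¾ + (l + 18)*(l + l) = -¾ + (18 + l)*(2*l) = -¾ + 2*l*(18 + l))
(-109 - 43) + A(15) = (-109 - 43) + (-¾ + 2*15² + 36*15) = -152 + (-¾ + 2*225 + 540) = -152 + (-¾ + 450 + 540) = -152 + 3957/4 = 3349/4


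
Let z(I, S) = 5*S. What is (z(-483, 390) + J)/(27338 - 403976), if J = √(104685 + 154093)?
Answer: -325/62773 - √258778/376638 ≈ -0.0065280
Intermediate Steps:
J = √258778 ≈ 508.70
(z(-483, 390) + J)/(27338 - 403976) = (5*390 + √258778)/(27338 - 403976) = (1950 + √258778)/(-376638) = (1950 + √258778)*(-1/376638) = -325/62773 - √258778/376638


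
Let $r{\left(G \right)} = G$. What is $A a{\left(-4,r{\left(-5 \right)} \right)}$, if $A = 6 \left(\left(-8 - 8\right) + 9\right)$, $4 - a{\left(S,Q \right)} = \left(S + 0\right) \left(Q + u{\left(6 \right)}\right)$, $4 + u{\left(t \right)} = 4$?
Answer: $672$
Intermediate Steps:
$u{\left(t \right)} = 0$ ($u{\left(t \right)} = -4 + 4 = 0$)
$a{\left(S,Q \right)} = 4 - Q S$ ($a{\left(S,Q \right)} = 4 - \left(S + 0\right) \left(Q + 0\right) = 4 - S Q = 4 - Q S$)
$A = -42$ ($A = 6 \left(\left(-8 - 8\right) + 9\right) = 6 \left(-16 + 9\right) = 6 \left(-7\right) = -42$)
$A a{\left(-4,r{\left(-5 \right)} \right)} = - 42 \left(4 - \left(-5\right) \left(-4\right)\right) = - 42 \left(4 - 20\right) = \left(-42\right) \left(-16\right) = 672$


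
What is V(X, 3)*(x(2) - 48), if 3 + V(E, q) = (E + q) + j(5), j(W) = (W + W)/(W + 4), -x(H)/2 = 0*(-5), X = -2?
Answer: 128/3 ≈ 42.667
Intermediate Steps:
x(H) = 0 (x(H) = -0*(-5) = -2*0 = 0)
j(W) = 2*W/(4 + W) (j(W) = (2*W)/(4 + W) = 2*W/(4 + W))
V(E, q) = -17/9 + E + q (V(E, q) = -3 + ((E + q) + 2*5/(4 + 5)) = -3 + ((E + q) + 2*5/9) = -3 + ((E + q) + 2*5*(1/9)) = -3 + ((E + q) + 10/9) = -3 + (10/9 + E + q) = -17/9 + E + q)
V(X, 3)*(x(2) - 48) = (-17/9 - 2 + 3)*(0 - 48) = -8/9*(-48) = 128/3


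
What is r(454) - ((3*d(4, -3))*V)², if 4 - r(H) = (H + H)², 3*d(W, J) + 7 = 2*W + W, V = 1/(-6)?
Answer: -29680585/36 ≈ -8.2446e+5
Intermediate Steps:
V = -⅙ ≈ -0.16667
d(W, J) = -7/3 + W (d(W, J) = -7/3 + (2*W + W)/3 = -7/3 + (3*W)/3 = -7/3 + W)
r(H) = 4 - 4*H² (r(H) = 4 - (H + H)² = 4 - (2*H)² = 4 - 4*H²)
r(454) - ((3*d(4, -3))*V)² = (4 - 4*454²) - ((3*(-7/3 + 4))*(-⅙))² = (4 - 4*206116) - ((3*(5/3))*(-⅙))² = (4 - 824464) - (5*(-⅙))² = -824460 - (-⅚)² = -824460 - 1*25/36 = -824460 - 25/36 = -29680585/36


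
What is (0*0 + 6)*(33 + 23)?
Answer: 336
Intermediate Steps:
(0*0 + 6)*(33 + 23) = (0 + 6)*56 = 6*56 = 336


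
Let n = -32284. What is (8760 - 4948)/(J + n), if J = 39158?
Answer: 1906/3437 ≈ 0.55455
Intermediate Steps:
(8760 - 4948)/(J + n) = (8760 - 4948)/(39158 - 32284) = 3812/6874 = 3812*(1/6874) = 1906/3437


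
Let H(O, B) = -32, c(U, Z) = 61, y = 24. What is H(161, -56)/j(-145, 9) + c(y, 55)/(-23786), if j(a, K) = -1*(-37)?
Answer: -763409/880082 ≈ -0.86743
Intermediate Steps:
j(a, K) = 37
H(161, -56)/j(-145, 9) + c(y, 55)/(-23786) = -32/37 + 61/(-23786) = -32*1/37 + 61*(-1/23786) = -32/37 - 61/23786 = -763409/880082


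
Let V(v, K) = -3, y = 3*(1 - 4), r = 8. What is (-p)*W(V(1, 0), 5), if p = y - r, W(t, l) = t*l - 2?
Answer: -289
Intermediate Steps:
y = -9 (y = 3*(-3) = -9)
W(t, l) = -2 + l*t (W(t, l) = l*t - 2 = -2 + l*t)
p = -17 (p = -9 - 1*8 = -9 - 8 = -17)
(-p)*W(V(1, 0), 5) = (-1*(-17))*(-2 + 5*(-3)) = 17*(-2 - 15) = 17*(-17) = -289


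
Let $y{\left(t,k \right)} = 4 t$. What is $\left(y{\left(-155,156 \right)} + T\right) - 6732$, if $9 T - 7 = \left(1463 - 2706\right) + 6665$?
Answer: $- \frac{60739}{9} \approx -6748.8$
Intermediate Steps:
$T = \frac{5429}{9}$ ($T = \frac{7}{9} + \frac{\left(1463 - 2706\right) + 6665}{9} = \frac{7}{9} + \frac{-1243 + 6665}{9} = \frac{7}{9} + \frac{1}{9} \cdot 5422 = \frac{7}{9} + \frac{5422}{9} = \frac{5429}{9} \approx 603.22$)
$\left(y{\left(-155,156 \right)} + T\right) - 6732 = \left(4 \left(-155\right) + \frac{5429}{9}\right) - 6732 = \left(-620 + \frac{5429}{9}\right) - 6732 = - \frac{151}{9} - 6732 = - \frac{60739}{9}$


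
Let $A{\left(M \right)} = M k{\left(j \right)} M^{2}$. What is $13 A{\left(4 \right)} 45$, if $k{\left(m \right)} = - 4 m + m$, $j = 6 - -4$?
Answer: $-1123200$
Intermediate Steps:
$j = 10$ ($j = 6 + 4 = 10$)
$k{\left(m \right)} = - 3 m$
$A{\left(M \right)} = - 30 M^{3}$ ($A{\left(M \right)} = M \left(\left(-3\right) 10\right) M^{2} = M \left(-30\right) M^{2} = - 30 M M^{2} = - 30 M^{3}$)
$13 A{\left(4 \right)} 45 = 13 \left(- 30 \cdot 4^{3}\right) 45 = 13 \left(\left(-30\right) 64\right) 45 = 13 \left(-1920\right) 45 = \left(-24960\right) 45 = -1123200$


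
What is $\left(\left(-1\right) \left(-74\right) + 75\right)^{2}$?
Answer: $22201$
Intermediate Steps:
$\left(\left(-1\right) \left(-74\right) + 75\right)^{2} = \left(74 + 75\right)^{2} = 149^{2} = 22201$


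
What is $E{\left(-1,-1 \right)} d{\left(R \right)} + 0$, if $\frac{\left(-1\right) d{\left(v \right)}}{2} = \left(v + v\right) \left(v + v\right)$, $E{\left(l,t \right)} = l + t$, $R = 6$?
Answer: $576$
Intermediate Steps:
$d{\left(v \right)} = - 8 v^{2}$ ($d{\left(v \right)} = - 2 \left(v + v\right) \left(v + v\right) = - 2 \cdot 2 v 2 v = - 2 \cdot 4 v^{2} = - 8 v^{2}$)
$E{\left(-1,-1 \right)} d{\left(R \right)} + 0 = \left(-1 - 1\right) \left(- 8 \cdot 6^{2}\right) + 0 = - 2 \left(\left(-8\right) 36\right) + 0 = \left(-2\right) \left(-288\right) + 0 = 576 + 0 = 576$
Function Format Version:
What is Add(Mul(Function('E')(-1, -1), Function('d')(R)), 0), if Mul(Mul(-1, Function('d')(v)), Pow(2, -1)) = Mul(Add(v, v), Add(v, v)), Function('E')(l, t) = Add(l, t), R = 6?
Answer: 576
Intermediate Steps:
Function('d')(v) = Mul(-8, Pow(v, 2)) (Function('d')(v) = Mul(-2, Mul(Add(v, v), Add(v, v))) = Mul(-2, Mul(Mul(2, v), Mul(2, v))) = Mul(-2, Mul(4, Pow(v, 2))) = Mul(-8, Pow(v, 2)))
Add(Mul(Function('E')(-1, -1), Function('d')(R)), 0) = Add(Mul(Add(-1, -1), Mul(-8, Pow(6, 2))), 0) = Add(Mul(-2, Mul(-8, 36)), 0) = Add(Mul(-2, -288), 0) = Add(576, 0) = 576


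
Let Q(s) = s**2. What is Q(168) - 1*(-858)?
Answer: 29082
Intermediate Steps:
Q(168) - 1*(-858) = 168**2 - 1*(-858) = 28224 + 858 = 29082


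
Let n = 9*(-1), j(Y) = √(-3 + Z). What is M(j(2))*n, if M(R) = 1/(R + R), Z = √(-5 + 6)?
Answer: 9*I*√2/4 ≈ 3.182*I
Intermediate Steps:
Z = 1 (Z = √1 = 1)
j(Y) = I*√2 (j(Y) = √(-3 + 1) = √(-2) = I*√2)
M(R) = 1/(2*R)
n = -9
M(j(2))*n = (1/(2*((I*√2))))*(-9) = ((-I*√2/2)/2)*(-9) = -I*√2/4*(-9) = 9*I*√2/4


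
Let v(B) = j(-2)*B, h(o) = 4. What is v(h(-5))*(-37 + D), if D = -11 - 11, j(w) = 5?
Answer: -1180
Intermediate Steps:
v(B) = 5*B
D = -22
v(h(-5))*(-37 + D) = (5*4)*(-37 - 22) = 20*(-59) = -1180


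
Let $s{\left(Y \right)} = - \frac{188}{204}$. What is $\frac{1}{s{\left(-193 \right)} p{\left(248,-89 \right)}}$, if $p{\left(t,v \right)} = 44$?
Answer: $- \frac{51}{2068} \approx -0.024662$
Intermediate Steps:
$s{\left(Y \right)} = - \frac{47}{51}$ ($s{\left(Y \right)} = \left(-188\right) \frac{1}{204} = - \frac{47}{51}$)
$\frac{1}{s{\left(-193 \right)} p{\left(248,-89 \right)}} = \frac{1}{\left(- \frac{47}{51}\right) 44} = \left(- \frac{51}{47}\right) \frac{1}{44} = - \frac{51}{2068}$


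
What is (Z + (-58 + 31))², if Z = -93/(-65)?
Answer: 2762244/4225 ≈ 653.79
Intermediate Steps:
Z = 93/65 (Z = -93*(-1/65) = 93/65 ≈ 1.4308)
(Z + (-58 + 31))² = (93/65 + (-58 + 31))² = (93/65 - 27)² = (-1662/65)² = 2762244/4225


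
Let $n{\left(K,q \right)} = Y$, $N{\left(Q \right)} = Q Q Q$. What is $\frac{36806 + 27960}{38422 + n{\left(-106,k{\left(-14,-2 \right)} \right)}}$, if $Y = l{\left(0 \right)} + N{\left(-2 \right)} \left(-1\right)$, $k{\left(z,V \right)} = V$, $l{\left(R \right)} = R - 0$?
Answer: $\frac{32383}{19215} \approx 1.6853$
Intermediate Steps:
$l{\left(R \right)} = R$ ($l{\left(R \right)} = R + 0 = R$)
$N{\left(Q \right)} = Q^{3}$ ($N{\left(Q \right)} = Q^{2} Q = Q^{3}$)
$Y = 8$ ($Y = 0 + \left(-2\right)^{3} \left(-1\right) = 0 - -8 = 0 + 8 = 8$)
$n{\left(K,q \right)} = 8$
$\frac{36806 + 27960}{38422 + n{\left(-106,k{\left(-14,-2 \right)} \right)}} = \frac{36806 + 27960}{38422 + 8} = \frac{64766}{38430} = 64766 \cdot \frac{1}{38430} = \frac{32383}{19215}$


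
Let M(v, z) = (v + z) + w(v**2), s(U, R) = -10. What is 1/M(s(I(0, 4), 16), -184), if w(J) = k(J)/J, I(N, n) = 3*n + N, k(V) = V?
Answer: -1/193 ≈ -0.0051813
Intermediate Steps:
I(N, n) = N + 3*n
w(J) = 1 (w(J) = J/J = 1)
M(v, z) = 1 + v + z (M(v, z) = (v + z) + 1 = 1 + v + z)
1/M(s(I(0, 4), 16), -184) = 1/(1 - 10 - 184) = 1/(-193) = -1/193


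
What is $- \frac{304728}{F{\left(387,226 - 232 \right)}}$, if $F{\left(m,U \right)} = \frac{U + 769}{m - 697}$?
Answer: $\frac{94465680}{763} \approx 1.2381 \cdot 10^{5}$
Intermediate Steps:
$F{\left(m,U \right)} = \frac{769 + U}{-697 + m}$
$- \frac{304728}{F{\left(387,226 - 232 \right)}} = - \frac{304728}{\frac{1}{-697 + 387} \left(769 + \left(226 - 232\right)\right)} = - \frac{304728}{\frac{1}{-310} \left(769 + \left(226 - 232\right)\right)} = - \frac{304728}{\left(- \frac{1}{310}\right) \left(769 - 6\right)} = - \frac{304728}{\left(- \frac{1}{310}\right) 763} = - \frac{304728}{- \frac{763}{310}} = \left(-304728\right) \left(- \frac{310}{763}\right) = \frac{94465680}{763}$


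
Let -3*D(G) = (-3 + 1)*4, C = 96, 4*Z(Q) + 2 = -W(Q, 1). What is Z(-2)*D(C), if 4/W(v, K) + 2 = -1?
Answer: -4/9 ≈ -0.44444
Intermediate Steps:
W(v, K) = -4/3 (W(v, K) = 4/(-2 - 1) = 4/(-3) = 4*(-⅓) = -4/3)
Z(Q) = -⅙ (Z(Q) = -½ + (-1*(-4/3))/4 = -½ + (¼)*(4/3) = -½ + ⅓ = -⅙)
D(G) = 8/3 (D(G) = -(-3 + 1)*4/3 = -(-2)*4/3 = -⅓*(-8) = 8/3)
Z(-2)*D(C) = -⅙*8/3 = -4/9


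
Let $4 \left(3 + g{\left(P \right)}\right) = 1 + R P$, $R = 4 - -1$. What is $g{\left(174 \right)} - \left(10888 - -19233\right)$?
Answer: $- \frac{119625}{4} \approx -29906.0$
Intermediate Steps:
$R = 5$ ($R = 4 + 1 = 5$)
$g{\left(P \right)} = - \frac{11}{4} + \frac{5 P}{4}$ ($g{\left(P \right)} = -3 + \frac{1 + 5 P}{4} = -3 + \left(\frac{1}{4} + \frac{5 P}{4}\right) = - \frac{11}{4} + \frac{5 P}{4}$)
$g{\left(174 \right)} - \left(10888 - -19233\right) = \left(- \frac{11}{4} + \frac{5}{4} \cdot 174\right) - \left(10888 - -19233\right) = \left(- \frac{11}{4} + \frac{435}{2}\right) - \left(10888 + 19233\right) = \frac{859}{4} - 30121 = - \frac{119625}{4}$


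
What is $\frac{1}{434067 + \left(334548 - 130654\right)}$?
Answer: $\frac{1}{637961} \approx 1.5675 \cdot 10^{-6}$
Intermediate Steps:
$\frac{1}{434067 + \left(334548 - 130654\right)} = \frac{1}{434067 + 203894} = \frac{1}{637961}$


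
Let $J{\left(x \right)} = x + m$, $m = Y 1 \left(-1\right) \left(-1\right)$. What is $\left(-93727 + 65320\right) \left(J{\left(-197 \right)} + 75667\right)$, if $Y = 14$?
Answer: $-2144273988$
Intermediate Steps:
$m = 14$ ($m = 14 \cdot 1 \left(-1\right) \left(-1\right) = 14 \left(\left(-1\right) \left(-1\right)\right) = 14 \cdot 1 = 14$)
$J{\left(x \right)} = 14 + x$ ($J{\left(x \right)} = x + 14 = 14 + x$)
$\left(-93727 + 65320\right) \left(J{\left(-197 \right)} + 75667\right) = \left(-93727 + 65320\right) \left(\left(14 - 197\right) + 75667\right) = - 28407 \left(-183 + 75667\right) = \left(-28407\right) 75484 = -2144273988$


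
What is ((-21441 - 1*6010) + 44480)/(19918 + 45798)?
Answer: 17029/65716 ≈ 0.25913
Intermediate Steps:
((-21441 - 1*6010) + 44480)/(19918 + 45798) = ((-21441 - 6010) + 44480)/65716 = (-27451 + 44480)*(1/65716) = 17029*(1/65716) = 17029/65716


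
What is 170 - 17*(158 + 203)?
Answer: -5967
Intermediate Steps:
170 - 17*(158 + 203) = 170 - 17*361 = 170 - 6137 = -5967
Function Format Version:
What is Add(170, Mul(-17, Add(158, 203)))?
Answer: -5967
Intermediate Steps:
Add(170, Mul(-17, Add(158, 203))) = Add(170, Mul(-17, 361)) = Add(170, -6137) = -5967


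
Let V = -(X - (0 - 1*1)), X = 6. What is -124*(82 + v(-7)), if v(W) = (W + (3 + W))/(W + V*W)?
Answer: -212846/21 ≈ -10136.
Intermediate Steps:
V = -7 (V = -(6 - (0 - 1*1)) = -(6 - (0 - 1)) = -(6 - 1*(-1)) = -(6 + 1) = -1*7 = -7)
v(W) = -(3 + 2*W)/(6*W) (v(W) = (W + (3 + W))/(W - 7*W) = (3 + 2*W)/((-6*W)) = (3 + 2*W)*(-1/(6*W)) = -(3 + 2*W)/(6*W))
-124*(82 + v(-7)) = -124*(82 + (1/6)*(-3 - 2*(-7))/(-7)) = -124*(82 + (1/6)*(-1/7)*(-3 + 14)) = -124*(82 + (1/6)*(-1/7)*11) = -124*(82 - 11/42) = -124*3433/42 = -212846/21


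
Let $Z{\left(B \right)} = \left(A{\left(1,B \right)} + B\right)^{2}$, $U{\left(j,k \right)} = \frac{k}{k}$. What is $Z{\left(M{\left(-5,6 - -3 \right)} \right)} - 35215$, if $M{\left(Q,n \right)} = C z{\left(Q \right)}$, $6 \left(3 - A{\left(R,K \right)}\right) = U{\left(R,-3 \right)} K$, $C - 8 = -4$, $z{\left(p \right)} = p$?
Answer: $- \frac{315254}{9} \approx -35028.0$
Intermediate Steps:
$U{\left(j,k \right)} = 1$
$C = 4$ ($C = 8 - 4 = 4$)
$A{\left(R,K \right)} = 3 - \frac{K}{6}$ ($A{\left(R,K \right)} = 3 - \frac{1 K}{6} = 3 - \frac{K}{6}$)
$M{\left(Q,n \right)} = 4 Q$
$Z{\left(B \right)} = \left(3 + \frac{5 B}{6}\right)^{2}$ ($Z{\left(B \right)} = \left(\left(3 - \frac{B}{6}\right) + B\right)^{2} = \left(3 + \frac{5 B}{6}\right)^{2}$)
$Z{\left(M{\left(-5,6 - -3 \right)} \right)} - 35215 = \frac{\left(18 + 5 \cdot 4 \left(-5\right)\right)^{2}}{36} - 35215 = \frac{\left(18 + 5 \left(-20\right)\right)^{2}}{36} - 35215 = \frac{\left(18 - 100\right)^{2}}{36} - 35215 = \frac{\left(-82\right)^{2}}{36} - 35215 = \frac{1}{36} \cdot 6724 - 35215 = \frac{1681}{9} - 35215 = - \frac{315254}{9}$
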